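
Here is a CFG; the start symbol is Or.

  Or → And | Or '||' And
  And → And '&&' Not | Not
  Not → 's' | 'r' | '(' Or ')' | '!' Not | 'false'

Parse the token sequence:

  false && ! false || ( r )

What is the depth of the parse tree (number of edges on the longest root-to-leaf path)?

6

[Or [Or [And [And [Not false]] && [Not ! [Not false]]]] || [And [Not ( [Or [And [Not r]]] )]]]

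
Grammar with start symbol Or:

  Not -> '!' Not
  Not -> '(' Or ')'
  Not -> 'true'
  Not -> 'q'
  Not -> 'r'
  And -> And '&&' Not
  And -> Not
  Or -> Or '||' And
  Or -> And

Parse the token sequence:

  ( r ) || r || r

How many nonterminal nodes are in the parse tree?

[Or [Or [Or [And [Not ( [Or [And [Not r]]] )]]] || [And [Not r]]] || [And [Not r]]]

12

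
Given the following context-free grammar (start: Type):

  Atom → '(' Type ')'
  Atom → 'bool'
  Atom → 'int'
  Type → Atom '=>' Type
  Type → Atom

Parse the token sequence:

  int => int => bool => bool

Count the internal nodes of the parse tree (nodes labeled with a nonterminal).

8

[Type [Atom int] => [Type [Atom int] => [Type [Atom bool] => [Type [Atom bool]]]]]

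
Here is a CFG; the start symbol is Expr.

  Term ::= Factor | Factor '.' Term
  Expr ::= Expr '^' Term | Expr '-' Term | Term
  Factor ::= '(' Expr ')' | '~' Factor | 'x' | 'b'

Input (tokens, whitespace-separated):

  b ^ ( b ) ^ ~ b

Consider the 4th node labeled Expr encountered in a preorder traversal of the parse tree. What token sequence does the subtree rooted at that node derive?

[Expr [Expr [Expr [Term [Factor b]]] ^ [Term [Factor ( [Expr [Term [Factor b]]] )]]] ^ [Term [Factor ~ [Factor b]]]]

b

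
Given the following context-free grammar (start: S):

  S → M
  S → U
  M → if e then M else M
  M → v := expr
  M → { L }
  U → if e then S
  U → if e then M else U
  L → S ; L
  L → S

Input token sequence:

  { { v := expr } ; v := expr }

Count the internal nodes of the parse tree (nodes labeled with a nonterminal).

11

[S [M { [L [S [M { [L [S [M v := expr]]] }]] ; [L [S [M v := expr]]]] }]]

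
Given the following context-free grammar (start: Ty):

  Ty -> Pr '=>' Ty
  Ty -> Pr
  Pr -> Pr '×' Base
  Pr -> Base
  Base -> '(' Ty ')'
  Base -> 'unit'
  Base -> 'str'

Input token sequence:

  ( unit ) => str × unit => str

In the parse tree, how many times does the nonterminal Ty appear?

[Ty [Pr [Base ( [Ty [Pr [Base unit]]] )]] => [Ty [Pr [Pr [Base str]] × [Base unit]] => [Ty [Pr [Base str]]]]]

4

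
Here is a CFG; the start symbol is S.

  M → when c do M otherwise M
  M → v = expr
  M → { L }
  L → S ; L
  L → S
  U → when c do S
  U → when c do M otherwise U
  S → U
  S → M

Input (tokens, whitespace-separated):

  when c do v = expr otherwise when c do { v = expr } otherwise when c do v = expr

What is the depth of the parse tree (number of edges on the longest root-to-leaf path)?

7

[S [U when c do [M v = expr] otherwise [U when c do [M { [L [S [M v = expr]]] }] otherwise [U when c do [S [M v = expr]]]]]]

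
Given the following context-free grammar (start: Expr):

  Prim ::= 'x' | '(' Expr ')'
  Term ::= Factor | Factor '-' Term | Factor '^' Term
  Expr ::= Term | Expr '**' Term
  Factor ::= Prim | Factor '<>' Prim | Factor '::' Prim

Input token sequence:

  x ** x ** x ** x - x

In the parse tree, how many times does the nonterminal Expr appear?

4

[Expr [Expr [Expr [Expr [Term [Factor [Prim x]]]] ** [Term [Factor [Prim x]]]] ** [Term [Factor [Prim x]]]] ** [Term [Factor [Prim x]] - [Term [Factor [Prim x]]]]]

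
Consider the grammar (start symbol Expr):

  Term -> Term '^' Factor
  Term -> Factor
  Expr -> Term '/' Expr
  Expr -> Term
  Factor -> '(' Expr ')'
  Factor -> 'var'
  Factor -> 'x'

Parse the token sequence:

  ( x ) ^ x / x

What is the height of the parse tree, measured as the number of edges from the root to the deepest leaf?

[Expr [Term [Term [Factor ( [Expr [Term [Factor x]]] )]] ^ [Factor x]] / [Expr [Term [Factor x]]]]

7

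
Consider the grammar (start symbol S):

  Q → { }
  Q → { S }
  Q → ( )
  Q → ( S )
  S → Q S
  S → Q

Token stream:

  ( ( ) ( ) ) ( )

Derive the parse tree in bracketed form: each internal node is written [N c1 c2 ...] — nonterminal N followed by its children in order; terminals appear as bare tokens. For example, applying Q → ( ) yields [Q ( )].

S
Q S
( S ) S
( Q S ) S
( ( ) S ) S
( ( ) Q ) S
( ( ) ( ) ) S
( ( ) ( ) ) Q
( ( ) ( ) ) ( )

[S [Q ( [S [Q ( )] [S [Q ( )]]] )] [S [Q ( )]]]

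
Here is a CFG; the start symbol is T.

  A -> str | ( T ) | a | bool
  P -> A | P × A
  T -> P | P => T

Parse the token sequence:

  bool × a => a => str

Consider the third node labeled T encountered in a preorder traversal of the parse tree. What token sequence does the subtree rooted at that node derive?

str

[T [P [P [A bool]] × [A a]] => [T [P [A a]] => [T [P [A str]]]]]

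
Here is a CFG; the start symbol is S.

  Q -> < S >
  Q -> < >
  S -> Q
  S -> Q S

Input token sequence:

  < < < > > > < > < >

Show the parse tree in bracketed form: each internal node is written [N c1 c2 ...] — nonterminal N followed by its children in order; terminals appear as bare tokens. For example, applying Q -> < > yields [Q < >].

S
Q S
< S > S
< Q > S
< < S > > S
< < Q > > S
< < < > > > S
< < < > > > Q S
< < < > > > < > S
< < < > > > < > Q
< < < > > > < > < >

[S [Q < [S [Q < [S [Q < >]] >]] >] [S [Q < >] [S [Q < >]]]]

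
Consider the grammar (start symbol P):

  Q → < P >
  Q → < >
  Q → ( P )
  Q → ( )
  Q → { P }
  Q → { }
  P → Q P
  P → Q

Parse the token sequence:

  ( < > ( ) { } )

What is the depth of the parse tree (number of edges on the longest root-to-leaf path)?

[P [Q ( [P [Q < >] [P [Q ( )] [P [Q { }]]]] )]]

6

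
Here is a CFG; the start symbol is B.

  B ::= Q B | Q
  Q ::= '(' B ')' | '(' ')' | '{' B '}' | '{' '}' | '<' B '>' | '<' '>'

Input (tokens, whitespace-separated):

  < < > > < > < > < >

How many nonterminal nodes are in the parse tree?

[B [Q < [B [Q < >]] >] [B [Q < >] [B [Q < >] [B [Q < >]]]]]

10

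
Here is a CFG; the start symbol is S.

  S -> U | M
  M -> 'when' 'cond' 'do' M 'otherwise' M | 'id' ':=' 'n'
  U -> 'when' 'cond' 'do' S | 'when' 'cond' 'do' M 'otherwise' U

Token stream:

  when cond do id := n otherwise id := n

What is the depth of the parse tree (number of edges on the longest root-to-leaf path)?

[S [M when cond do [M id := n] otherwise [M id := n]]]

3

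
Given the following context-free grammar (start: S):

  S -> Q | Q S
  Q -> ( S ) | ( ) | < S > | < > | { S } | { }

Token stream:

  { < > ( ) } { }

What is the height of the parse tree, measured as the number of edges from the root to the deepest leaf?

5

[S [Q { [S [Q < >] [S [Q ( )]]] }] [S [Q { }]]]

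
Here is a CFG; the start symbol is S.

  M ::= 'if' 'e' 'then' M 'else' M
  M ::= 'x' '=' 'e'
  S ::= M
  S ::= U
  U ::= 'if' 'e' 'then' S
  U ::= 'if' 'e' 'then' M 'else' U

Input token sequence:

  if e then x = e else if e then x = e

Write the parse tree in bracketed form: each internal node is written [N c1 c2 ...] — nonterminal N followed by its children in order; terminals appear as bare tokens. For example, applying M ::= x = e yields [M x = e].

[S [U if e then [M x = e] else [U if e then [S [M x = e]]]]]

S
U
if e then M else U
if e then x = e else U
if e then x = e else if e then S
if e then x = e else if e then M
if e then x = e else if e then x = e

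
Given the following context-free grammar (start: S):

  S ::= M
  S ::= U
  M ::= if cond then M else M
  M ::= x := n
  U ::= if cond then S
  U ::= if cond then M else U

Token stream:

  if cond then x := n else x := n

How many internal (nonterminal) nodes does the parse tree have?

[S [M if cond then [M x := n] else [M x := n]]]

4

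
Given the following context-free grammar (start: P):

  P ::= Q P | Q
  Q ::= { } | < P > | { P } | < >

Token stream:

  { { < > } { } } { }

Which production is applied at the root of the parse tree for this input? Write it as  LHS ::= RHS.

P ::= Q P

[P [Q { [P [Q { [P [Q < >]] }] [P [Q { }]]] }] [P [Q { }]]]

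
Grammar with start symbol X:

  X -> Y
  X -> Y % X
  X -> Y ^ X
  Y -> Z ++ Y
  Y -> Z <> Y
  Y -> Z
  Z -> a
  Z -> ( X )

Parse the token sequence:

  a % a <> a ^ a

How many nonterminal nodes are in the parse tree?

11

[X [Y [Z a]] % [X [Y [Z a] <> [Y [Z a]]] ^ [X [Y [Z a]]]]]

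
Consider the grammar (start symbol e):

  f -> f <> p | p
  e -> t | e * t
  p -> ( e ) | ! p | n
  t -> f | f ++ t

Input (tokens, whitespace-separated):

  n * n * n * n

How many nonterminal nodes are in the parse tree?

[e [e [e [e [t [f [p n]]]] * [t [f [p n]]]] * [t [f [p n]]]] * [t [f [p n]]]]

16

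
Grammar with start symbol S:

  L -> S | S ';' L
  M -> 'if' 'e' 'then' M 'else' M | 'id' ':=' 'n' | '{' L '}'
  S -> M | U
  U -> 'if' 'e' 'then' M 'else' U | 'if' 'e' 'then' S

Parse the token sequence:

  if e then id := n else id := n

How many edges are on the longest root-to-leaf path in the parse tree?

[S [M if e then [M id := n] else [M id := n]]]

3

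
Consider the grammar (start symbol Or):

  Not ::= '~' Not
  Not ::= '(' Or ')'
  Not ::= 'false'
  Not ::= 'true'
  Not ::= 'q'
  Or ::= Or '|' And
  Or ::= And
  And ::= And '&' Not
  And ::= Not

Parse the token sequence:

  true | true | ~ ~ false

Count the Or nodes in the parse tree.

3

[Or [Or [Or [And [Not true]]] | [And [Not true]]] | [And [Not ~ [Not ~ [Not false]]]]]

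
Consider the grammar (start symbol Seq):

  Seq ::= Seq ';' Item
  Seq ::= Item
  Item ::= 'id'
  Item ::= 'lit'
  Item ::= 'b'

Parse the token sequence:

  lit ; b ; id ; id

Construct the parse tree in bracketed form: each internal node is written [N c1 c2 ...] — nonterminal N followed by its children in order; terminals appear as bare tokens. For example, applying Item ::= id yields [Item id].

Seq
Seq ; Item
Seq ; Item ; Item
Seq ; Item ; Item ; Item
Item ; Item ; Item ; Item
lit ; Item ; Item ; Item
lit ; b ; Item ; Item
lit ; b ; id ; Item
lit ; b ; id ; id

[Seq [Seq [Seq [Seq [Item lit]] ; [Item b]] ; [Item id]] ; [Item id]]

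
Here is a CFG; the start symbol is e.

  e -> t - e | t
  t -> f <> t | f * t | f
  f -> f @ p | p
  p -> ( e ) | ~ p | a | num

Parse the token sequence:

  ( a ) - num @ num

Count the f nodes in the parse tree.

[e [t [f [p ( [e [t [f [p a]]]] )]]] - [e [t [f [f [p num]] @ [p num]]]]]

4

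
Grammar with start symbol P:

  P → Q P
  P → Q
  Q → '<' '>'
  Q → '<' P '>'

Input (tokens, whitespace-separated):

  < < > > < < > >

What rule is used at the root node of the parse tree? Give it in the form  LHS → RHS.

[P [Q < [P [Q < >]] >] [P [Q < [P [Q < >]] >]]]

P → Q P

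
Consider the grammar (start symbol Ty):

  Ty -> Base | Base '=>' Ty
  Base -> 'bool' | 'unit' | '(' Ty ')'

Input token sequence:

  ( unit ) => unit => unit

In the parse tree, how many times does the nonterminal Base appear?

4

[Ty [Base ( [Ty [Base unit]] )] => [Ty [Base unit] => [Ty [Base unit]]]]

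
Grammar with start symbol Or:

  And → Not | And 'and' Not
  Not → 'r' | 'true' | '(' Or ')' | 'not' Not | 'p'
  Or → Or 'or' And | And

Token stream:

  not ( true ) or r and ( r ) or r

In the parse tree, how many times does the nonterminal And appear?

6

[Or [Or [Or [And [Not not [Not ( [Or [And [Not true]]] )]]]] or [And [And [Not r]] and [Not ( [Or [And [Not r]]] )]]] or [And [Not r]]]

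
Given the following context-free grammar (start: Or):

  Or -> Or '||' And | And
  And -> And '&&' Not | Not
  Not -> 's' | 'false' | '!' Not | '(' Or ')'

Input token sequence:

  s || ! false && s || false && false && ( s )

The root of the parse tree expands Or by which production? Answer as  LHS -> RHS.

Or -> Or '||' And

[Or [Or [Or [And [Not s]]] || [And [And [Not ! [Not false]]] && [Not s]]] || [And [And [And [Not false]] && [Not false]] && [Not ( [Or [And [Not s]]] )]]]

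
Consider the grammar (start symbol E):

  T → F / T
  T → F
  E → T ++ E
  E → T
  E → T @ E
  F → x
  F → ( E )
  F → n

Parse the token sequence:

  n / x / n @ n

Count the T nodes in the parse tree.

[E [T [F n] / [T [F x] / [T [F n]]]] @ [E [T [F n]]]]

4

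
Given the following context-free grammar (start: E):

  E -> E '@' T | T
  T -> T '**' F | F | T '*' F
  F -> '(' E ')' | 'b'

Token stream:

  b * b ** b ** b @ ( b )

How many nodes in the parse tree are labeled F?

[E [E [T [T [T [T [F b]] * [F b]] ** [F b]] ** [F b]]] @ [T [F ( [E [T [F b]]] )]]]

6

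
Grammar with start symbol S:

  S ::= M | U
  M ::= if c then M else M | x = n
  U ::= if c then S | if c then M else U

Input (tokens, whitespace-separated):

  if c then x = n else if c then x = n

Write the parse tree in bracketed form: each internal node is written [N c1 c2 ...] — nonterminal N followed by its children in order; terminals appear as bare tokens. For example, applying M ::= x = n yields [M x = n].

[S [U if c then [M x = n] else [U if c then [S [M x = n]]]]]

S
U
if c then M else U
if c then x = n else U
if c then x = n else if c then S
if c then x = n else if c then M
if c then x = n else if c then x = n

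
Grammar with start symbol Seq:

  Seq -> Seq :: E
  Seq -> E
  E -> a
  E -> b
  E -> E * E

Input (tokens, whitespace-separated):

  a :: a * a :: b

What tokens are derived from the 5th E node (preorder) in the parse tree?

[Seq [Seq [Seq [E a]] :: [E [E a] * [E a]]] :: [E b]]

b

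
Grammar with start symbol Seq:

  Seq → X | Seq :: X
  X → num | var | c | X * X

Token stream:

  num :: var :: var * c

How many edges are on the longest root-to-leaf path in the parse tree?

[Seq [Seq [Seq [X num]] :: [X var]] :: [X [X var] * [X c]]]

4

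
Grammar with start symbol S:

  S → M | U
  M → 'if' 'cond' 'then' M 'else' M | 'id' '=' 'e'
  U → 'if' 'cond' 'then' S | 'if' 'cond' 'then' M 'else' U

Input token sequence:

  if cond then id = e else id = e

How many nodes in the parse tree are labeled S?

1

[S [M if cond then [M id = e] else [M id = e]]]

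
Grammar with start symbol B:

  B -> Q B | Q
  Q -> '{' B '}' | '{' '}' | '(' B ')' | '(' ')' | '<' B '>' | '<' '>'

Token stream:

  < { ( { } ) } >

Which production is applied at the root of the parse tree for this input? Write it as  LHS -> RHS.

B -> Q

[B [Q < [B [Q { [B [Q ( [B [Q { }]] )]] }]] >]]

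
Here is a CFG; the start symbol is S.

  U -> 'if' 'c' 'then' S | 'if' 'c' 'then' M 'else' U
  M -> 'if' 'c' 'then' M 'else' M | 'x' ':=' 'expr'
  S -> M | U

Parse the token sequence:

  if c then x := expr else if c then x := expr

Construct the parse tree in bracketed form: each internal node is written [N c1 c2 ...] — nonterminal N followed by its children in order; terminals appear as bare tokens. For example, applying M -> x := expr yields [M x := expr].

[S [U if c then [M x := expr] else [U if c then [S [M x := expr]]]]]

S
U
if c then M else U
if c then x := expr else U
if c then x := expr else if c then S
if c then x := expr else if c then M
if c then x := expr else if c then x := expr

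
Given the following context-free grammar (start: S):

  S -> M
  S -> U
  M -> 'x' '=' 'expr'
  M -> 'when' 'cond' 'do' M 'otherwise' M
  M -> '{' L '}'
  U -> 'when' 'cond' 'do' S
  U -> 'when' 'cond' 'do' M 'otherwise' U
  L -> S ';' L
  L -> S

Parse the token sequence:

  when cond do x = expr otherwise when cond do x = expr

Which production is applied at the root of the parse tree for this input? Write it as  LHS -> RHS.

S -> U

[S [U when cond do [M x = expr] otherwise [U when cond do [S [M x = expr]]]]]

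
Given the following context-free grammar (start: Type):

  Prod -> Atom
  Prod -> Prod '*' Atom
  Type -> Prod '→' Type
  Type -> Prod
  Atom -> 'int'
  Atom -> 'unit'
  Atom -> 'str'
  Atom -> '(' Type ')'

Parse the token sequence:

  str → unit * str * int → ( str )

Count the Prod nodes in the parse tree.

[Type [Prod [Atom str]] → [Type [Prod [Prod [Prod [Atom unit]] * [Atom str]] * [Atom int]] → [Type [Prod [Atom ( [Type [Prod [Atom str]]] )]]]]]

6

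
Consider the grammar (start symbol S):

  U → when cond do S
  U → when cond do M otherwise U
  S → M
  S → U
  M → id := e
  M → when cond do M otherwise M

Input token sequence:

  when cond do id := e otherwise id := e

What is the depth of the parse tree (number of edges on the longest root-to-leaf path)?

3

[S [M when cond do [M id := e] otherwise [M id := e]]]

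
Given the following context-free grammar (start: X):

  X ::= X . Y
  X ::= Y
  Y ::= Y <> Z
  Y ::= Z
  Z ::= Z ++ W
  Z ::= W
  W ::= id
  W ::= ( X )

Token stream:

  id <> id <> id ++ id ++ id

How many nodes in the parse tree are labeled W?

5

[X [Y [Y [Y [Z [W id]]] <> [Z [W id]]] <> [Z [Z [Z [W id]] ++ [W id]] ++ [W id]]]]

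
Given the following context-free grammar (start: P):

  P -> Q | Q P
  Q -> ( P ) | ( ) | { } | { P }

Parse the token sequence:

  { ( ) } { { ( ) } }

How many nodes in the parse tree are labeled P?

[P [Q { [P [Q ( )]] }] [P [Q { [P [Q { [P [Q ( )]] }]] }]]]

5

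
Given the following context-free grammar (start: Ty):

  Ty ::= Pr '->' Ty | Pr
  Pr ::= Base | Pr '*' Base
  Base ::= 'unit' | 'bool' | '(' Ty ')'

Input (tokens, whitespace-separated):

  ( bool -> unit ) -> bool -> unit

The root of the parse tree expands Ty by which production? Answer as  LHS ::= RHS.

[Ty [Pr [Base ( [Ty [Pr [Base bool]] -> [Ty [Pr [Base unit]]]] )]] -> [Ty [Pr [Base bool]] -> [Ty [Pr [Base unit]]]]]

Ty ::= Pr '->' Ty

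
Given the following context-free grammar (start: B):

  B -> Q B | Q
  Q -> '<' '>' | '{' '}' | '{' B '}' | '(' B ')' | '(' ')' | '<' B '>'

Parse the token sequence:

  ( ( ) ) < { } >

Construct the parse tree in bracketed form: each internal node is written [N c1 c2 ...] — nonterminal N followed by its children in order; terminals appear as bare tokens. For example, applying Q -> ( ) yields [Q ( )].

[B [Q ( [B [Q ( )]] )] [B [Q < [B [Q { }]] >]]]

B
Q B
( B ) B
( Q ) B
( ( ) ) B
( ( ) ) Q
( ( ) ) < B >
( ( ) ) < Q >
( ( ) ) < { } >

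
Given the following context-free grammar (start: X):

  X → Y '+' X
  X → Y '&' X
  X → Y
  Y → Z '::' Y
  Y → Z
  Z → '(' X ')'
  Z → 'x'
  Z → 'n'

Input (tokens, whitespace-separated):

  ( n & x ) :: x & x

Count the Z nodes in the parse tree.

[X [Y [Z ( [X [Y [Z n]] & [X [Y [Z x]]]] )] :: [Y [Z x]]] & [X [Y [Z x]]]]

5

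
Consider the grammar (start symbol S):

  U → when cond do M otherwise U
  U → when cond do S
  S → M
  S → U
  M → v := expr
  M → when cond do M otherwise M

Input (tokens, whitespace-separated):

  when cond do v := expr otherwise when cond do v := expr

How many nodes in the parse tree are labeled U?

2

[S [U when cond do [M v := expr] otherwise [U when cond do [S [M v := expr]]]]]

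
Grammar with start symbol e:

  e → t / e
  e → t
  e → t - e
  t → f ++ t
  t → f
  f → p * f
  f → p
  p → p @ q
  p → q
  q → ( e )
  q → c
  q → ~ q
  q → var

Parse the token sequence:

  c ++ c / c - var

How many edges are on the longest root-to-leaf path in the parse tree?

7

[e [t [f [p [q c]]] ++ [t [f [p [q c]]]]] / [e [t [f [p [q c]]]] - [e [t [f [p [q var]]]]]]]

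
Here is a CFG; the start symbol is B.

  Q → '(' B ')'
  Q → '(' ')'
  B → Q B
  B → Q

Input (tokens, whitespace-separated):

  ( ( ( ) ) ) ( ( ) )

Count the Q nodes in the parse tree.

[B [Q ( [B [Q ( [B [Q ( )]] )]] )] [B [Q ( [B [Q ( )]] )]]]

5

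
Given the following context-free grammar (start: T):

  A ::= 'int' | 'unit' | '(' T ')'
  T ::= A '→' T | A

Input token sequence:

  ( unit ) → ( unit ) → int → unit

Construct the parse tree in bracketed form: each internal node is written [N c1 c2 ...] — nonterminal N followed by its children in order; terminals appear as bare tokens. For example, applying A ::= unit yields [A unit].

[T [A ( [T [A unit]] )] → [T [A ( [T [A unit]] )] → [T [A int] → [T [A unit]]]]]

T
A → T
( T ) → T
( A ) → T
( unit ) → T
( unit ) → A → T
( unit ) → ( T ) → T
( unit ) → ( A ) → T
( unit ) → ( unit ) → T
( unit ) → ( unit ) → A → T
( unit ) → ( unit ) → int → T
( unit ) → ( unit ) → int → A
( unit ) → ( unit ) → int → unit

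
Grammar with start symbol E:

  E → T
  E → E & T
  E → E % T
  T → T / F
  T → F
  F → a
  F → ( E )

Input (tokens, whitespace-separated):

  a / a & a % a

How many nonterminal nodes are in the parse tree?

11

[E [E [E [T [T [F a]] / [F a]]] & [T [F a]]] % [T [F a]]]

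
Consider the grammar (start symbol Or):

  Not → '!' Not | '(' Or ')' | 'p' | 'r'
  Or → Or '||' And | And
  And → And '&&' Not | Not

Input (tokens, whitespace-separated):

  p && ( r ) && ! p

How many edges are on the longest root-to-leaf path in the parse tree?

[Or [And [And [And [Not p]] && [Not ( [Or [And [Not r]]] )]] && [Not ! [Not p]]]]

7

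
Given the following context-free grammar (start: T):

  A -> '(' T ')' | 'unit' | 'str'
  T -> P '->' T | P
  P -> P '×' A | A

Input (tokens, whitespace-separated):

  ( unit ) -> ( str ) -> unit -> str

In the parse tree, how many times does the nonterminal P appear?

[T [P [A ( [T [P [A unit]]] )]] -> [T [P [A ( [T [P [A str]]] )]] -> [T [P [A unit]] -> [T [P [A str]]]]]]

6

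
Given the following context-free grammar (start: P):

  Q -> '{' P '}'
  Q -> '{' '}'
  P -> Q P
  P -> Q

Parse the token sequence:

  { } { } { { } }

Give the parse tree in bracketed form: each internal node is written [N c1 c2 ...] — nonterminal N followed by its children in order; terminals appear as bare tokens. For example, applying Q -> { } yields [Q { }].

P
Q P
{ } P
{ } Q P
{ } { } P
{ } { } Q
{ } { } { P }
{ } { } { Q }
{ } { } { { } }

[P [Q { }] [P [Q { }] [P [Q { [P [Q { }]] }]]]]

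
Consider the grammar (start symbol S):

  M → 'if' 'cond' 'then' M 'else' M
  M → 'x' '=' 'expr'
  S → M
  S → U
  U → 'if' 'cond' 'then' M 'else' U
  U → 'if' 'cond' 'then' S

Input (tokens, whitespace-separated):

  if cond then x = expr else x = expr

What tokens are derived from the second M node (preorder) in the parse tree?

x = expr

[S [M if cond then [M x = expr] else [M x = expr]]]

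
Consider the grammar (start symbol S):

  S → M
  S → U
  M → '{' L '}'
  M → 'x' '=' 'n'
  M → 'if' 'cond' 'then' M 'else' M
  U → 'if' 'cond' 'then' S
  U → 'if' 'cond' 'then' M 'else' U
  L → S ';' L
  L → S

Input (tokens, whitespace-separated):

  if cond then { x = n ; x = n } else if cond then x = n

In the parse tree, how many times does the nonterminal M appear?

[S [U if cond then [M { [L [S [M x = n]] ; [L [S [M x = n]]]] }] else [U if cond then [S [M x = n]]]]]

4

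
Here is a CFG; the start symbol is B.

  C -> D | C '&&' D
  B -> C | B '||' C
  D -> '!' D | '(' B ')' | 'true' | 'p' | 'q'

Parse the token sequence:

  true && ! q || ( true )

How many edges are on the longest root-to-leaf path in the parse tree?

6

[B [B [C [C [D true]] && [D ! [D q]]]] || [C [D ( [B [C [D true]]] )]]]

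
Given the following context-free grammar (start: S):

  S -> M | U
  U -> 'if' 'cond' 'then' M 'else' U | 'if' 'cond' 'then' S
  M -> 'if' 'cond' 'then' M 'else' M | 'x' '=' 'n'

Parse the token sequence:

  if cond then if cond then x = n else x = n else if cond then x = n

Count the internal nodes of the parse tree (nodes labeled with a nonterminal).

[S [U if cond then [M if cond then [M x = n] else [M x = n]] else [U if cond then [S [M x = n]]]]]

8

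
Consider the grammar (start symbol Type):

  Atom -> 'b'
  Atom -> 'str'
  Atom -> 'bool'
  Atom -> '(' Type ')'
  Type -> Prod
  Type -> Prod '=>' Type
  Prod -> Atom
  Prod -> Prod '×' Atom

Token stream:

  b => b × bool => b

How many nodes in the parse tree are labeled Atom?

[Type [Prod [Atom b]] => [Type [Prod [Prod [Atom b]] × [Atom bool]] => [Type [Prod [Atom b]]]]]

4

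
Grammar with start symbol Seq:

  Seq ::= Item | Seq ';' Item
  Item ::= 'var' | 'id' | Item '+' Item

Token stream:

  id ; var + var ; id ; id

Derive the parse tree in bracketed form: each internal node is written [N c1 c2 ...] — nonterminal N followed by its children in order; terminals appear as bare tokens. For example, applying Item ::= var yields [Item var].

Seq
Seq ; Item
Seq ; Item ; Item
Seq ; Item ; Item ; Item
Item ; Item ; Item ; Item
id ; Item ; Item ; Item
id ; Item + Item ; Item ; Item
id ; var + Item ; Item ; Item
id ; var + var ; Item ; Item
id ; var + var ; id ; Item
id ; var + var ; id ; id

[Seq [Seq [Seq [Seq [Item id]] ; [Item [Item var] + [Item var]]] ; [Item id]] ; [Item id]]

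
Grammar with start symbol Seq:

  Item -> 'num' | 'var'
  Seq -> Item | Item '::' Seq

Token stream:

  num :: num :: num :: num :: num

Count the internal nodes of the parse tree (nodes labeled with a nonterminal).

[Seq [Item num] :: [Seq [Item num] :: [Seq [Item num] :: [Seq [Item num] :: [Seq [Item num]]]]]]

10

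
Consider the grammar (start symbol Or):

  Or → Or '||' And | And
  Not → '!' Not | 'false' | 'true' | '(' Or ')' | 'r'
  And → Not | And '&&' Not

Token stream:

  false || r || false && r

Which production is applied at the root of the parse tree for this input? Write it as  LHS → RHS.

Or → Or '||' And

[Or [Or [Or [And [Not false]]] || [And [Not r]]] || [And [And [Not false]] && [Not r]]]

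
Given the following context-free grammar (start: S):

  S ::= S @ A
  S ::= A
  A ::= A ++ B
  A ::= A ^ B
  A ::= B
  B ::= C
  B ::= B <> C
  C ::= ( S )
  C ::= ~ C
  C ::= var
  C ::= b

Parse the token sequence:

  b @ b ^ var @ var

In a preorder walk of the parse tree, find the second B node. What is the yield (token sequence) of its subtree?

b

[S [S [S [A [B [C b]]]] @ [A [A [B [C b]]] ^ [B [C var]]]] @ [A [B [C var]]]]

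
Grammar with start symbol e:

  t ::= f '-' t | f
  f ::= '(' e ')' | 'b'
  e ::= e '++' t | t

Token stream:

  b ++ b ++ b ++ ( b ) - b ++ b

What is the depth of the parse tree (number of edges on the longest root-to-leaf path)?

[e [e [e [e [e [t [f b]]] ++ [t [f b]]] ++ [t [f b]]] ++ [t [f ( [e [t [f b]]] )] - [t [f b]]]] ++ [t [f b]]]

7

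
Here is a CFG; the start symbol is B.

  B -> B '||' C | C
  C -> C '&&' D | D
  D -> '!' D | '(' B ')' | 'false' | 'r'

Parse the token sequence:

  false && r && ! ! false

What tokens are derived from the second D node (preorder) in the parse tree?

r

[B [C [C [C [D false]] && [D r]] && [D ! [D ! [D false]]]]]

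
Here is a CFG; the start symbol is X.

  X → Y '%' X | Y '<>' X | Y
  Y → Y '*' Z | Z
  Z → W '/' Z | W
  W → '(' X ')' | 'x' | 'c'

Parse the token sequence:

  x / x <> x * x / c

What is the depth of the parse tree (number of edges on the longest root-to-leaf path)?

[X [Y [Z [W x] / [Z [W x]]]] <> [X [Y [Y [Z [W x]]] * [Z [W x] / [Z [W c]]]]]]

6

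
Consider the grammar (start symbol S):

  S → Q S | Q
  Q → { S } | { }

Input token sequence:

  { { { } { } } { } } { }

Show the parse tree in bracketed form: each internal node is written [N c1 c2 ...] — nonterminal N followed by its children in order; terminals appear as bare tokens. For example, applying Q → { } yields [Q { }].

S
Q S
{ S } S
{ Q S } S
{ { S } S } S
{ { Q S } S } S
{ { { } S } S } S
{ { { } Q } S } S
{ { { } { } } S } S
{ { { } { } } Q } S
{ { { } { } } { } } S
{ { { } { } } { } } Q
{ { { } { } } { } } { }

[S [Q { [S [Q { [S [Q { }] [S [Q { }]]] }] [S [Q { }]]] }] [S [Q { }]]]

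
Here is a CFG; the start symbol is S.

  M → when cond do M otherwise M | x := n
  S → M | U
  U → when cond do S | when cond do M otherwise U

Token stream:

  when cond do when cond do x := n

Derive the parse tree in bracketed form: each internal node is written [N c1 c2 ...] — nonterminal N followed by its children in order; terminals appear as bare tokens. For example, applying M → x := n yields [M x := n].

S
U
when cond do S
when cond do U
when cond do when cond do S
when cond do when cond do M
when cond do when cond do x := n

[S [U when cond do [S [U when cond do [S [M x := n]]]]]]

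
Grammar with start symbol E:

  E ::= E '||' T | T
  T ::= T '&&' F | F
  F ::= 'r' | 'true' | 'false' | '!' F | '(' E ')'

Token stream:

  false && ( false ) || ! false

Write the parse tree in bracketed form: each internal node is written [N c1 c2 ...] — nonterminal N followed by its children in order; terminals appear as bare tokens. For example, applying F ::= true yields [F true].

E
E || T
T || T
T && F || T
F && F || T
false && F || T
false && ( E ) || T
false && ( T ) || T
false && ( F ) || T
false && ( false ) || T
false && ( false ) || F
false && ( false ) || ! F
false && ( false ) || ! false

[E [E [T [T [F false]] && [F ( [E [T [F false]]] )]]] || [T [F ! [F false]]]]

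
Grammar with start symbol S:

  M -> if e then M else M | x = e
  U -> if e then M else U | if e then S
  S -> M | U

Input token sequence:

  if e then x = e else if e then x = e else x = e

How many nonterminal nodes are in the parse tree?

[S [M if e then [M x = e] else [M if e then [M x = e] else [M x = e]]]]

6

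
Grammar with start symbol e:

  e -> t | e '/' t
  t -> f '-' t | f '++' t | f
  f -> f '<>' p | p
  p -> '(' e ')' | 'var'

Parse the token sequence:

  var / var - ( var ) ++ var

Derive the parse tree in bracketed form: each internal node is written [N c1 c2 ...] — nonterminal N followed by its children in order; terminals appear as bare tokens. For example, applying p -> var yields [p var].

[e [e [t [f [p var]]]] / [t [f [p var]] - [t [f [p ( [e [t [f [p var]]]] )]] ++ [t [f [p var]]]]]]

e
e / t
t / t
f / t
p / t
var / t
var / f - t
var / p - t
var / var - t
var / var - f ++ t
var / var - p ++ t
var / var - ( e ) ++ t
var / var - ( t ) ++ t
var / var - ( f ) ++ t
var / var - ( p ) ++ t
var / var - ( var ) ++ t
var / var - ( var ) ++ f
var / var - ( var ) ++ p
var / var - ( var ) ++ var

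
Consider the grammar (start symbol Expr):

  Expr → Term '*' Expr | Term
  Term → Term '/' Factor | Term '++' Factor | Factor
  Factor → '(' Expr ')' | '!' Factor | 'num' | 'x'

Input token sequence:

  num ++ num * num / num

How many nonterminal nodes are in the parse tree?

10

[Expr [Term [Term [Factor num]] ++ [Factor num]] * [Expr [Term [Term [Factor num]] / [Factor num]]]]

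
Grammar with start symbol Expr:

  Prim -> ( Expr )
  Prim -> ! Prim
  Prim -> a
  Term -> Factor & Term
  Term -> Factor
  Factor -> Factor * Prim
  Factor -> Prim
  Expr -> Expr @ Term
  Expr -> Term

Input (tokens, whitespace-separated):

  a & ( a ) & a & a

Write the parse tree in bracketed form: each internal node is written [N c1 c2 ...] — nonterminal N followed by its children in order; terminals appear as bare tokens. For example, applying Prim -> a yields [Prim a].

[Expr [Term [Factor [Prim a]] & [Term [Factor [Prim ( [Expr [Term [Factor [Prim a]]]] )]] & [Term [Factor [Prim a]] & [Term [Factor [Prim a]]]]]]]

Expr
Term
Factor & Term
Prim & Term
a & Term
a & Factor & Term
a & Prim & Term
a & ( Expr ) & Term
a & ( Term ) & Term
a & ( Factor ) & Term
a & ( Prim ) & Term
a & ( a ) & Term
a & ( a ) & Factor & Term
a & ( a ) & Prim & Term
a & ( a ) & a & Term
a & ( a ) & a & Factor
a & ( a ) & a & Prim
a & ( a ) & a & a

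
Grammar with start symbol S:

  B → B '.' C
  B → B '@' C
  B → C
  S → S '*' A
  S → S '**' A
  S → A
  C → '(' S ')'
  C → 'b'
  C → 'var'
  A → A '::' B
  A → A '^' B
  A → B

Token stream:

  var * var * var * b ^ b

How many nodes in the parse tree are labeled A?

5

[S [S [S [S [A [B [C var]]]] * [A [B [C var]]]] * [A [B [C var]]]] * [A [A [B [C b]]] ^ [B [C b]]]]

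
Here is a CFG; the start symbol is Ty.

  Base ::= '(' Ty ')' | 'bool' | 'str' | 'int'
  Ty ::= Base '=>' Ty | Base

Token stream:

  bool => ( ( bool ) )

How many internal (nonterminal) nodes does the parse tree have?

[Ty [Base bool] => [Ty [Base ( [Ty [Base ( [Ty [Base bool]] )]] )]]]

8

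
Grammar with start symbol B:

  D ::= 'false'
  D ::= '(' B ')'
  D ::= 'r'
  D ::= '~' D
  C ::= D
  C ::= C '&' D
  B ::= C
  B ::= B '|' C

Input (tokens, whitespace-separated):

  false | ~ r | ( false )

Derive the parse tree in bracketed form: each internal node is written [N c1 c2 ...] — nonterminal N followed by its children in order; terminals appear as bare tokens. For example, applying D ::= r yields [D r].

[B [B [B [C [D false]]] | [C [D ~ [D r]]]] | [C [D ( [B [C [D false]]] )]]]

B
B | C
B | C | C
C | C | C
D | C | C
false | C | C
false | D | C
false | ~ D | C
false | ~ r | C
false | ~ r | D
false | ~ r | ( B )
false | ~ r | ( C )
false | ~ r | ( D )
false | ~ r | ( false )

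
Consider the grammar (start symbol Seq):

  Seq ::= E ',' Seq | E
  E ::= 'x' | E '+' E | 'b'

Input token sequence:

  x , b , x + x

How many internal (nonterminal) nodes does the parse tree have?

8

[Seq [E x] , [Seq [E b] , [Seq [E [E x] + [E x]]]]]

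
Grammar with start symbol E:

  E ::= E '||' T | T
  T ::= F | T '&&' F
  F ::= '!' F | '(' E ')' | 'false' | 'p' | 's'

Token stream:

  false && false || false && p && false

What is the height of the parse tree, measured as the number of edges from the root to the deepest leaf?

[E [E [T [T [F false]] && [F false]]] || [T [T [T [F false]] && [F p]] && [F false]]]

5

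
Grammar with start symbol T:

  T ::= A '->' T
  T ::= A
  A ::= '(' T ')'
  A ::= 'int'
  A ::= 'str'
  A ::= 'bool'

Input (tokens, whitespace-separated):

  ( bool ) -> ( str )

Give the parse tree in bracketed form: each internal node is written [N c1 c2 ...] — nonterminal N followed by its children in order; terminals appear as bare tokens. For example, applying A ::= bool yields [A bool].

[T [A ( [T [A bool]] )] -> [T [A ( [T [A str]] )]]]

T
A -> T
( T ) -> T
( A ) -> T
( bool ) -> T
( bool ) -> A
( bool ) -> ( T )
( bool ) -> ( A )
( bool ) -> ( str )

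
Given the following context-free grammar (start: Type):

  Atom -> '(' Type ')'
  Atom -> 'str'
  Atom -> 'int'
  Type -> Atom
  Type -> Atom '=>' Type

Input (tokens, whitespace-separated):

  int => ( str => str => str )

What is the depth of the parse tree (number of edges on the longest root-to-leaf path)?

7

[Type [Atom int] => [Type [Atom ( [Type [Atom str] => [Type [Atom str] => [Type [Atom str]]]] )]]]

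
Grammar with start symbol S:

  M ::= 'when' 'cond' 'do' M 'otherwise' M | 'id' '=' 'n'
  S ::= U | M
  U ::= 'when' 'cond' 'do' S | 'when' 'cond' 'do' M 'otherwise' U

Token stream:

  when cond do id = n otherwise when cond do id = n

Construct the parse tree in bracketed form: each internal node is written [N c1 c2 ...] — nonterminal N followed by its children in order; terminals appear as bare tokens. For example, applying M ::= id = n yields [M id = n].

S
U
when cond do M otherwise U
when cond do id = n otherwise U
when cond do id = n otherwise when cond do S
when cond do id = n otherwise when cond do M
when cond do id = n otherwise when cond do id = n

[S [U when cond do [M id = n] otherwise [U when cond do [S [M id = n]]]]]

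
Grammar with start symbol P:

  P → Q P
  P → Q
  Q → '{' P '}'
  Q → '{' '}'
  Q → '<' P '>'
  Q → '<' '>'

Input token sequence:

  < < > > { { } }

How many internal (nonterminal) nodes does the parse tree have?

[P [Q < [P [Q < >]] >] [P [Q { [P [Q { }]] }]]]

8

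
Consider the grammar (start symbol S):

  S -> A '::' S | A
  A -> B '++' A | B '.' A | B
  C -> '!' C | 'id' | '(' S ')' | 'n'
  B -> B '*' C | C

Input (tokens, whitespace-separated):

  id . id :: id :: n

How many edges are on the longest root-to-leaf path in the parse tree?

6

[S [A [B [C id]] . [A [B [C id]]]] :: [S [A [B [C id]]] :: [S [A [B [C n]]]]]]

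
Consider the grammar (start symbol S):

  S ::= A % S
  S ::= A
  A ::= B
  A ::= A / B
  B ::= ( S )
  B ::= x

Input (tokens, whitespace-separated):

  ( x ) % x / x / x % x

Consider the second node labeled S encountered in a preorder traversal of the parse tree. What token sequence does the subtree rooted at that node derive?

x

[S [A [B ( [S [A [B x]]] )]] % [S [A [A [A [B x]] / [B x]] / [B x]] % [S [A [B x]]]]]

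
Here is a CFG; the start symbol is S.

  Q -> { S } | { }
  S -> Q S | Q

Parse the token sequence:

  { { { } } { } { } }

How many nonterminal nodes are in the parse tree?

[S [Q { [S [Q { [S [Q { }]] }] [S [Q { }] [S [Q { }]]]] }]]

10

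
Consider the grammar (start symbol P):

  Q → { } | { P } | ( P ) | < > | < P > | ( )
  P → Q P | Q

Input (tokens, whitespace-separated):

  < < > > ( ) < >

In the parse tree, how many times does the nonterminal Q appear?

[P [Q < [P [Q < >]] >] [P [Q ( )] [P [Q < >]]]]

4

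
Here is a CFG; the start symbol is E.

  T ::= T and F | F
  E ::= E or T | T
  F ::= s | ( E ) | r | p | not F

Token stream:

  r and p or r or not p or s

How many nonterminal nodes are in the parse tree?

[E [E [E [E [T [T [F r]] and [F p]]] or [T [F r]]] or [T [F not [F p]]]] or [T [F s]]]

15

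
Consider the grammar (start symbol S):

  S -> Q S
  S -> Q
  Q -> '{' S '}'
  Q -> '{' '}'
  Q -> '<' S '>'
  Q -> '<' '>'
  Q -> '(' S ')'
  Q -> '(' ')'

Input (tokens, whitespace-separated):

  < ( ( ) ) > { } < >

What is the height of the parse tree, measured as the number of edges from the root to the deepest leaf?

6

[S [Q < [S [Q ( [S [Q ( )]] )]] >] [S [Q { }] [S [Q < >]]]]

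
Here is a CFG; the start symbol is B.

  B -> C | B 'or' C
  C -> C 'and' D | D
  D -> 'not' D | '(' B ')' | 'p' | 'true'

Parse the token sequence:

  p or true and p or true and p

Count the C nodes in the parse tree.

[B [B [B [C [D p]]] or [C [C [D true]] and [D p]]] or [C [C [D true]] and [D p]]]

5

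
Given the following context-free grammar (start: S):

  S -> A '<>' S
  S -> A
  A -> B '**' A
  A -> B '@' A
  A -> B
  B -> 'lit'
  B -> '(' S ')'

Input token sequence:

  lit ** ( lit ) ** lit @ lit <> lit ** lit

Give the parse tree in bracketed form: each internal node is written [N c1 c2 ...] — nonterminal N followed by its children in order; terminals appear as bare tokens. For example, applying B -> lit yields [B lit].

S
A <> S
B ** A <> S
lit ** A <> S
lit ** B ** A <> S
lit ** ( S ) ** A <> S
lit ** ( A ) ** A <> S
lit ** ( B ) ** A <> S
lit ** ( lit ) ** A <> S
lit ** ( lit ) ** B @ A <> S
lit ** ( lit ) ** lit @ A <> S
lit ** ( lit ) ** lit @ B <> S
lit ** ( lit ) ** lit @ lit <> S
lit ** ( lit ) ** lit @ lit <> A
lit ** ( lit ) ** lit @ lit <> B ** A
lit ** ( lit ) ** lit @ lit <> lit ** A
lit ** ( lit ) ** lit @ lit <> lit ** B
lit ** ( lit ) ** lit @ lit <> lit ** lit

[S [A [B lit] ** [A [B ( [S [A [B lit]]] )] ** [A [B lit] @ [A [B lit]]]]] <> [S [A [B lit] ** [A [B lit]]]]]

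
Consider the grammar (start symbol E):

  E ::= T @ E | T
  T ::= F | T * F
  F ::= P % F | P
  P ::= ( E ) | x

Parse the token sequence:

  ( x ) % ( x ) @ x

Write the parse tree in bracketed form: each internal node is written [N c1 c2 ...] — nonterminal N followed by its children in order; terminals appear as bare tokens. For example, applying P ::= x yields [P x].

[E [T [F [P ( [E [T [F [P x]]]] )] % [F [P ( [E [T [F [P x]]]] )]]]] @ [E [T [F [P x]]]]]

E
T @ E
F @ E
P % F @ E
( E ) % F @ E
( T ) % F @ E
( F ) % F @ E
( P ) % F @ E
( x ) % F @ E
( x ) % P @ E
( x ) % ( E ) @ E
( x ) % ( T ) @ E
( x ) % ( F ) @ E
( x ) % ( P ) @ E
( x ) % ( x ) @ E
( x ) % ( x ) @ T
( x ) % ( x ) @ F
( x ) % ( x ) @ P
( x ) % ( x ) @ x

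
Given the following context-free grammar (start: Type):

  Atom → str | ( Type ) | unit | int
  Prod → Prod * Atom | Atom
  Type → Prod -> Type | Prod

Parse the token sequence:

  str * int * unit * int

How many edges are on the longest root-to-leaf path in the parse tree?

6

[Type [Prod [Prod [Prod [Prod [Atom str]] * [Atom int]] * [Atom unit]] * [Atom int]]]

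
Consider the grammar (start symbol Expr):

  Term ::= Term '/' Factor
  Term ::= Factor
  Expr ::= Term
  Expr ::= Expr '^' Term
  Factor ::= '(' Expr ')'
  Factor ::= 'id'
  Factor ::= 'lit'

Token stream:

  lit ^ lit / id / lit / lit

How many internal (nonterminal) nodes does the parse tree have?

[Expr [Expr [Term [Factor lit]]] ^ [Term [Term [Term [Term [Factor lit]] / [Factor id]] / [Factor lit]] / [Factor lit]]]

12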